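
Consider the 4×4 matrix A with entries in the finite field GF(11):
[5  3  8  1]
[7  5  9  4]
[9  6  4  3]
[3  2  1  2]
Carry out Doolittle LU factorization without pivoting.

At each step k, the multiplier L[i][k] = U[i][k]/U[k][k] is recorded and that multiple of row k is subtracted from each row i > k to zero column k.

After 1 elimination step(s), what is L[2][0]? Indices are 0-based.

L[2][0] = 4

k=0: U[0][0]=5
  eliminate (1,0): mult=8, new row 1: (0, 3, 0, 7); set L[1][0]=8
  eliminate (2,0): mult=4, new row 2: (0, 5, 5, 10); set L[2][0]=4
  eliminate (3,0): mult=5, new row 3: (0, 9, 5, 8); set L[3][0]=5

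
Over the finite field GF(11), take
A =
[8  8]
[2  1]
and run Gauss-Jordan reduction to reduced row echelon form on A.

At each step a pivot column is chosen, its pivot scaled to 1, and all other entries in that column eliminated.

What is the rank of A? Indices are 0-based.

rank = 2

step 1: normalize row 0 (÷8) = (1, 1)
  row 1: subtract 2×row0 = (0, 10)
step 2: normalize row 1 (÷10) = (0, 1)
  row 0: subtract 1×row1 = (1, 0)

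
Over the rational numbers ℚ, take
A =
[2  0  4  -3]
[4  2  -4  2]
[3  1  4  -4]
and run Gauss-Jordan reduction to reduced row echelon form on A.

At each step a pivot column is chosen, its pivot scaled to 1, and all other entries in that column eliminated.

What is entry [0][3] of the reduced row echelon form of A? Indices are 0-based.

[1] R0 /= 2  ⇒  (1, 0, 2, -3/2)
     R1 -= 4·R0  ⇒  (0, 2, -12, 8)
     R2 -= 3·R0  ⇒  (0, 1, -2, 1/2)
[2] R1 /= 2  ⇒  (0, 1, -6, 4)
     R2 -= 1·R1  ⇒  (0, 0, 4, -7/2)
[3] R2 /= 4  ⇒  (0, 0, 1, -7/8)
     R0 -= 2·R2  ⇒  (1, 0, 0, 1/4)
     R1 -= -6·R2  ⇒  (0, 1, 0, -5/4)

M[0][3] = 1/4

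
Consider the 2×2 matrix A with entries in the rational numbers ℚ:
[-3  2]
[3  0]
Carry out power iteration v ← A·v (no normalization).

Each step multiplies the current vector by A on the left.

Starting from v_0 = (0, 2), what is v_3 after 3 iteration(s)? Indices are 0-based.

v_0 = (0, 2).
v_1 = A·v_0 = (4, 0).
v_2 = A·v_1 = (-12, 12).
v_3 = A·v_2 = (60, -36).

v_3 = (60, -36)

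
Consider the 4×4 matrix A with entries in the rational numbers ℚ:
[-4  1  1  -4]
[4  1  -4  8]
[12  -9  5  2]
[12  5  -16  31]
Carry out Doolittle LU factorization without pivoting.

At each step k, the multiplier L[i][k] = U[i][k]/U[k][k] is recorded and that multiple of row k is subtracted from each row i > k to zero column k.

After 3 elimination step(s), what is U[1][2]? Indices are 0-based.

U[1][2] = -3

k=0: U[0][0]=-4
  eliminate (1,0): mult=-1, new row 1: (0, 2, -3, 4); set L[1][0]=-1
  eliminate (2,0): mult=-3, new row 2: (0, -6, 8, -10); set L[2][0]=-3
  eliminate (3,0): mult=-3, new row 3: (0, 8, -13, 19); set L[3][0]=-3
k=1: U[1][1]=2
  eliminate (2,1): mult=-3, new row 2: (0, 0, -1, 2); set L[2][1]=-3
  eliminate (3,1): mult=4, new row 3: (0, 0, -1, 3); set L[3][1]=4
k=2: U[2][2]=-1
  eliminate (3,2): mult=1, new row 3: (0, 0, 0, 1); set L[3][2]=1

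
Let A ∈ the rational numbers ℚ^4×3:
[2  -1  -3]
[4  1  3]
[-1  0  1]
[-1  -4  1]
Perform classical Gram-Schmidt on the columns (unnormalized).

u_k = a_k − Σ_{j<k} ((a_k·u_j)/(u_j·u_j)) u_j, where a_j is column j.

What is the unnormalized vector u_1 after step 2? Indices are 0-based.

u_1 = (-17/11, -1/11, 3/11, -41/11)

Step 1: u_0 = a_0 = (2, 4, -1, -1).
Step 2: u_1 = a_1 − (3/11)·u_0 = (-17/11, -1/11, 3/11, -41/11).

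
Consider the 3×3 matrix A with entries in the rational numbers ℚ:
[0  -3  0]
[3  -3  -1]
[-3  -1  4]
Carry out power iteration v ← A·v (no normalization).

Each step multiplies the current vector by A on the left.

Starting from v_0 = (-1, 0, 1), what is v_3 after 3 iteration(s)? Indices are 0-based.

v_0 = (-1, 0, 1).
v_1 = A·v_0 = (0, -4, 7).
v_2 = A·v_1 = (12, 5, 32).
v_3 = A·v_2 = (-15, -11, 87).

v_3 = (-15, -11, 87)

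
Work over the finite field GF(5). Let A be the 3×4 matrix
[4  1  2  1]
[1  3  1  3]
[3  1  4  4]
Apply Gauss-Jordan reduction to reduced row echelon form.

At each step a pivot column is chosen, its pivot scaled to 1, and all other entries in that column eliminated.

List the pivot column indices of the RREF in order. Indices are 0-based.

pivot columns: 0, 1, 2

[1] R0 /= 4  ⇒  (1, 4, 3, 4)
     R1 -= 1·R0  ⇒  (0, 4, 3, 4)
     R2 -= 3·R0  ⇒  (0, 4, 0, 2)
[2] R1 /= 4  ⇒  (0, 1, 2, 1)
     R0 -= 4·R1  ⇒  (1, 0, 0, 0)
     R2 -= 4·R1  ⇒  (0, 0, 2, 3)
[3] R2 /= 2  ⇒  (0, 0, 1, 4)
     R1 -= 2·R2  ⇒  (0, 1, 0, 3)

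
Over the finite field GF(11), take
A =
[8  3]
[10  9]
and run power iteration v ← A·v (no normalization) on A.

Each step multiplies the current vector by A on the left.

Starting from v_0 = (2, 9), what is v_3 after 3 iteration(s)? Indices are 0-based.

v_3 = (8, 8)

v_0 = (2, 9).
v_1 = A·v_0 = (10, 2).
v_2 = A·v_1 = (9, 8).
v_3 = A·v_2 = (8, 8).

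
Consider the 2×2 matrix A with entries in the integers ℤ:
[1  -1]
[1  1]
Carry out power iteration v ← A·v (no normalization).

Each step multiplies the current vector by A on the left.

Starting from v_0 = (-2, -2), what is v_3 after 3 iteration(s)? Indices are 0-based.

v_0 = (-2, -2).
v_1 = A·v_0 = (0, -4).
v_2 = A·v_1 = (4, -4).
v_3 = A·v_2 = (8, 0).

v_3 = (8, 0)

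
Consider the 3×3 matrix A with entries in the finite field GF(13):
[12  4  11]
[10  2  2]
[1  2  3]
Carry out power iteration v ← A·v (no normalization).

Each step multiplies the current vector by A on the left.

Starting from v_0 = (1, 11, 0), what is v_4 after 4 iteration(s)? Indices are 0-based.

v_0 = (1, 11, 0).
v_1 = A·v_0 = (4, 6, 10).
v_2 = A·v_1 = (0, 7, 7).
v_3 = A·v_2 = (1, 2, 9).
v_4 = A·v_3 = (2, 6, 6).

v_4 = (2, 6, 6)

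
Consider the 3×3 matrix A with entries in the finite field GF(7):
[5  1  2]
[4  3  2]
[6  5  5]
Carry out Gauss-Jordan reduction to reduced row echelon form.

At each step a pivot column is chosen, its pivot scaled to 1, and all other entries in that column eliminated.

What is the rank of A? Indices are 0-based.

rank = 2

step 1: normalize row 0 (÷5) = (1, 3, 6)
  row 1: subtract 4×row0 = (0, 5, 6)
  row 2: subtract 6×row0 = (0, 1, 4)
step 2: normalize row 1 (÷5) = (0, 1, 4)
  row 0: subtract 3×row1 = (1, 0, 1)
  row 2: subtract 1×row1 = (0, 0, 0)
skip col 2 (zero from row 2)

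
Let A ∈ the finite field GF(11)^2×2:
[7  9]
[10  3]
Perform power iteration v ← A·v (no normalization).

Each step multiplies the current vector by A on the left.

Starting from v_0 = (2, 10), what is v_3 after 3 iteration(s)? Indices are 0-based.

v_0 = (2, 10).
v_1 = A·v_0 = (5, 6).
v_2 = A·v_1 = (1, 2).
v_3 = A·v_2 = (3, 5).

v_3 = (3, 5)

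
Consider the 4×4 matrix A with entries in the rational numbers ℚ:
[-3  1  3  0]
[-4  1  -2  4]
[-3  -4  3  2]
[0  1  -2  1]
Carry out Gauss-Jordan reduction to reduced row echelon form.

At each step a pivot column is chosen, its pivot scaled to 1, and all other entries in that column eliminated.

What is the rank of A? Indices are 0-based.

rank = 4

step 1: normalize row 0 (÷-3) = (1, -1/3, -1, 0)
  row 1: subtract -4×row0 = (0, -1/3, -6, 4)
  row 2: subtract -3×row0 = (0, -5, 0, 2)
step 2: normalize row 1 (÷-1/3) = (0, 1, 18, -12)
  row 0: subtract -1/3×row1 = (1, 0, 5, -4)
  row 2: subtract -5×row1 = (0, 0, 90, -58)
  row 3: subtract 1×row1 = (0, 0, -20, 13)
step 3: normalize row 2 (÷90) = (0, 0, 1, -29/45)
  row 0: subtract 5×row2 = (1, 0, 0, -7/9)
  row 1: subtract 18×row2 = (0, 1, 0, -2/5)
  row 3: subtract -20×row2 = (0, 0, 0, 1/9)
step 4: normalize row 3 (÷1/9) = (0, 0, 0, 1)
  row 0: subtract -7/9×row3 = (1, 0, 0, 0)
  row 1: subtract -2/5×row3 = (0, 1, 0, 0)
  row 2: subtract -29/45×row3 = (0, 0, 1, 0)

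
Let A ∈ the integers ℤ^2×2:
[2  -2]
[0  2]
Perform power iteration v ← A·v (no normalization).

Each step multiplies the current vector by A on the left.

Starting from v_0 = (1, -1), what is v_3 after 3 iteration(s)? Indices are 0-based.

v_3 = (32, -8)

v_0 = (1, -1).
v_1 = A·v_0 = (4, -2).
v_2 = A·v_1 = (12, -4).
v_3 = A·v_2 = (32, -8).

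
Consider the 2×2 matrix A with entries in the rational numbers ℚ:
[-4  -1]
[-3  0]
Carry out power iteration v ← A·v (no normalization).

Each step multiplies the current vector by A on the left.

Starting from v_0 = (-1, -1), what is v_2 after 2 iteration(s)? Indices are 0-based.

v_2 = (-23, -15)

v_0 = (-1, -1).
v_1 = A·v_0 = (5, 3).
v_2 = A·v_1 = (-23, -15).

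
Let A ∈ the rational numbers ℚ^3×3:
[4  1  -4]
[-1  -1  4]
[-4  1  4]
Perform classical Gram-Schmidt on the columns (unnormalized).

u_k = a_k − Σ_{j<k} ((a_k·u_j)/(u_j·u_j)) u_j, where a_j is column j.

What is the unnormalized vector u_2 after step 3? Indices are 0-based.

Step 1: u_0 = a_0 = (4, -1, -4).
Step 2: u_1 = a_1 − (1/33)·u_0 = (29/33, -32/33, 37/33).
Step 3: u_2 = a_2 − (-12/11)·u_0 − (-48/49)·u_1 = (60/49, 96/49, 36/49).

u_2 = (60/49, 96/49, 36/49)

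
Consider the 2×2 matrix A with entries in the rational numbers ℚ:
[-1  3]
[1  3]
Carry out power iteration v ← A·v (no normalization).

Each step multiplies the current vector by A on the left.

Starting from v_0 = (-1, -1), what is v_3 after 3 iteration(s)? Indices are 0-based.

v_0 = (-1, -1).
v_1 = A·v_0 = (-2, -4).
v_2 = A·v_1 = (-10, -14).
v_3 = A·v_2 = (-32, -52).

v_3 = (-32, -52)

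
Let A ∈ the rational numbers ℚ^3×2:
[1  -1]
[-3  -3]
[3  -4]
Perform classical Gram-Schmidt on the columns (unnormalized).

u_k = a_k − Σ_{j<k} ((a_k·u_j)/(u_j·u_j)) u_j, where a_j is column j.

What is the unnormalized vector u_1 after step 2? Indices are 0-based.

Step 1: u_0 = a_0 = (1, -3, 3).
Step 2: u_1 = a_1 − (-4/19)·u_0 = (-15/19, -69/19, -64/19).

u_1 = (-15/19, -69/19, -64/19)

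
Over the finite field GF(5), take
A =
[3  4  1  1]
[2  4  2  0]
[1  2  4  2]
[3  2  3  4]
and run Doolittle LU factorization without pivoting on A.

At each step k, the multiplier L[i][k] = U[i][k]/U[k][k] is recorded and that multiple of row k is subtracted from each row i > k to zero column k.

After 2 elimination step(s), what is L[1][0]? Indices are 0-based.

Step 1: pivot at (0,0) is 3.
  row1 ← row1 − (4)·row0  ⇒  L[1][0]=4, U row1=(0, 3, 3, 1)
  row2 ← row2 − (2)·row0  ⇒  L[2][0]=2, U row2=(0, 4, 2, 0)
  row3 ← row3 − (1)·row0  ⇒  L[3][0]=1, U row3=(0, 3, 2, 3)
Step 2: pivot at (1,1) is 3.
  row2 ← row2 − (3)·row1  ⇒  L[2][1]=3, U row2=(0, 0, 3, 2)
  row3 ← row3 − (1)·row1  ⇒  L[3][1]=1, U row3=(0, 0, 4, 2)

L[1][0] = 4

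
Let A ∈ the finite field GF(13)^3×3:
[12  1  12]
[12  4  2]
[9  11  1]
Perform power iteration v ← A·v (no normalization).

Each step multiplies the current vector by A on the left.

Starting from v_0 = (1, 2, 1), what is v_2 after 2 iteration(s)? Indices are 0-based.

v_0 = (1, 2, 1).
v_1 = A·v_0 = (0, 9, 6).
v_2 = A·v_1 = (3, 9, 1).

v_2 = (3, 9, 1)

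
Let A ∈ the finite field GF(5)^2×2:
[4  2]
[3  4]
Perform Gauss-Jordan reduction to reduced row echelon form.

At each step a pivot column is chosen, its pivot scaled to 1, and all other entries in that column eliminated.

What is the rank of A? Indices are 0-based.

rank = 1

pivot(0,0)=4: scale R0 → (1, 3)
  clear (1,0): R1 −= (3)R0 → (0, 0)
col 1: no nonzero at/below row 1; advance.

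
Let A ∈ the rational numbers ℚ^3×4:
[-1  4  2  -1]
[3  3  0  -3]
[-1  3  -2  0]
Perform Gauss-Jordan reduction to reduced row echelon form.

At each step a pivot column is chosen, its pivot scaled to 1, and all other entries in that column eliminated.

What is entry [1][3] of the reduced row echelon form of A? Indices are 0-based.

M[1][3] = -1/3

pivot(0,0)=-1: scale R0 → (1, -4, -2, 1)
  clear (1,0): R1 −= (3)R0 → (0, 15, 6, -6)
  clear (2,0): R2 −= (-1)R0 → (0, -1, -4, 1)
pivot(1,1)=15: scale R1 → (0, 1, 2/5, -2/5)
  clear (0,1): R0 −= (-4)R1 → (1, 0, -2/5, -3/5)
  clear (2,1): R2 −= (-1)R1 → (0, 0, -18/5, 3/5)
pivot(2,2)=-18/5: scale R2 → (0, 0, 1, -1/6)
  clear (0,2): R0 −= (-2/5)R2 → (1, 0, 0, -2/3)
  clear (1,2): R1 −= (2/5)R2 → (0, 1, 0, -1/3)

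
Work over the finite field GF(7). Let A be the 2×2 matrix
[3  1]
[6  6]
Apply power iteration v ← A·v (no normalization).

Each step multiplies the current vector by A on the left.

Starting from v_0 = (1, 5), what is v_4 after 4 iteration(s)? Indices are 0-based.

v_0 = (1, 5).
v_1 = A·v_0 = (1, 1).
v_2 = A·v_1 = (4, 5).
v_3 = A·v_2 = (3, 5).
v_4 = A·v_3 = (0, 6).

v_4 = (0, 6)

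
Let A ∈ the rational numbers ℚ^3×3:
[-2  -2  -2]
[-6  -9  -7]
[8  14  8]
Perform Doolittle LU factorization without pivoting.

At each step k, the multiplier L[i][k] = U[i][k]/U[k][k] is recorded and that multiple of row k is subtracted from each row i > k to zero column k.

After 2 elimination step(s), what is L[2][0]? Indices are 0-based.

L[2][0] = -4

k=0: U[0][0]=-2
  eliminate (1,0): mult=3, new row 1: (0, -3, -1); set L[1][0]=3
  eliminate (2,0): mult=-4, new row 2: (0, 6, 0); set L[2][0]=-4
k=1: U[1][1]=-3
  eliminate (2,1): mult=-2, new row 2: (0, 0, -2); set L[2][1]=-2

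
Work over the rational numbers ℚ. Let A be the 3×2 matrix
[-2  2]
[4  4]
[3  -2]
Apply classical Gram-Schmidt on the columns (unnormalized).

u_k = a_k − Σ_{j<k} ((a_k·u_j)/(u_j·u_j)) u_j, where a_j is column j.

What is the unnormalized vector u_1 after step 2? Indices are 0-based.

u_1 = (70/29, 92/29, -76/29)

Step 1: u_0 = a_0 = (-2, 4, 3).
Step 2: u_1 = a_1 − (6/29)·u_0 = (70/29, 92/29, -76/29).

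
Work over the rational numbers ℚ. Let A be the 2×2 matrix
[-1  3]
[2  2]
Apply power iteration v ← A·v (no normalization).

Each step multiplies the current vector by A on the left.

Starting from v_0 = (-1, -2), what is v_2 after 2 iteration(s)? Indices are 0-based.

v_0 = (-1, -2).
v_1 = A·v_0 = (-5, -6).
v_2 = A·v_1 = (-13, -22).

v_2 = (-13, -22)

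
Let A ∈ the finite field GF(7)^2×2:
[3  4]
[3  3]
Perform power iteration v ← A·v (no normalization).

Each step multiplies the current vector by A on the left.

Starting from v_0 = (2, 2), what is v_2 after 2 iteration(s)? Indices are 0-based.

v_0 = (2, 2).
v_1 = A·v_0 = (0, 5).
v_2 = A·v_1 = (6, 1).

v_2 = (6, 1)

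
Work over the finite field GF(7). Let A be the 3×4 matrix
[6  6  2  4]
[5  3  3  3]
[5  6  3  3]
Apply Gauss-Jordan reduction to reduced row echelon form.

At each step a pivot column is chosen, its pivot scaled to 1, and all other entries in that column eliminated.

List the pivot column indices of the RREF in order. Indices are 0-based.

[1] R0 /= 6  ⇒  (1, 1, 5, 3)
     R1 -= 5·R0  ⇒  (0, 5, 6, 2)
     R2 -= 5·R0  ⇒  (0, 1, 6, 2)
[2] R1 /= 5  ⇒  (0, 1, 4, 6)
     R0 -= 1·R1  ⇒  (1, 0, 1, 4)
     R2 -= 1·R1  ⇒  (0, 0, 2, 3)
[3] R2 /= 2  ⇒  (0, 0, 1, 5)
     R0 -= 1·R2  ⇒  (1, 0, 0, 6)
     R1 -= 4·R2  ⇒  (0, 1, 0, 0)

pivot columns: 0, 1, 2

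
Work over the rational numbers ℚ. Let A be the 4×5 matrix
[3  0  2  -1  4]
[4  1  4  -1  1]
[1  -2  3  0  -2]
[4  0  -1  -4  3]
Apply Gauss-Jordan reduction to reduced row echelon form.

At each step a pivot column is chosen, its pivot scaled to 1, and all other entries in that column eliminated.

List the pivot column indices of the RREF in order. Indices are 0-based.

pivot columns: 0, 1, 2, 3

pivot(0,0)=3: scale R0 → (1, 0, 2/3, -1/3, 4/3)
  clear (1,0): R1 −= (4)R0 → (0, 1, 4/3, 1/3, -13/3)
  clear (2,0): R2 −= (1)R0 → (0, -2, 7/3, 1/3, -10/3)
  clear (3,0): R3 −= (4)R0 → (0, 0, -11/3, -8/3, -7/3)
pivot(1,1)=1: scale R1 → (0, 1, 4/3, 1/3, -13/3)
  clear (2,1): R2 −= (-2)R1 → (0, 0, 5, 1, -12)
pivot(2,2)=5: scale R2 → (0, 0, 1, 1/5, -12/5)
  clear (0,2): R0 −= (2/3)R2 → (1, 0, 0, -7/15, 44/15)
  clear (1,2): R1 −= (4/3)R2 → (0, 1, 0, 1/15, -17/15)
  clear (3,2): R3 −= (-11/3)R2 → (0, 0, 0, -29/15, -167/15)
pivot(3,3)=-29/15: scale R3 → (0, 0, 0, 1, 167/29)
  clear (0,3): R0 −= (-7/15)R3 → (1, 0, 0, 0, 163/29)
  clear (1,3): R1 −= (1/15)R3 → (0, 1, 0, 0, -44/29)
  clear (2,3): R2 −= (1/5)R3 → (0, 0, 1, 0, -103/29)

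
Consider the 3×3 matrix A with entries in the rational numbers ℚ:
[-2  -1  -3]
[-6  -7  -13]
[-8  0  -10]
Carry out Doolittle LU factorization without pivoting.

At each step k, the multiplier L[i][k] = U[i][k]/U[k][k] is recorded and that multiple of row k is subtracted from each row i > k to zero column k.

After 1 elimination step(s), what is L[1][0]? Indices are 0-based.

L[1][0] = 3

k=0: U[0][0]=-2
  eliminate (1,0): mult=3, new row 1: (0, -4, -4); set L[1][0]=3
  eliminate (2,0): mult=4, new row 2: (0, 4, 2); set L[2][0]=4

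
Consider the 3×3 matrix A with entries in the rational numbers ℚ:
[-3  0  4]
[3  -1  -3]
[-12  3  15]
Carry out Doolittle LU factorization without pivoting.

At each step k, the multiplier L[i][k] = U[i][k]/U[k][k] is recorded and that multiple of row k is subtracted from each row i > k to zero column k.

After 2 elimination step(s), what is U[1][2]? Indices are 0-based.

U[1][2] = 1

k=0: U[0][0]=-3
  eliminate (1,0): mult=-1, new row 1: (0, -1, 1); set L[1][0]=-1
  eliminate (2,0): mult=4, new row 2: (0, 3, -1); set L[2][0]=4
k=1: U[1][1]=-1
  eliminate (2,1): mult=-3, new row 2: (0, 0, 2); set L[2][1]=-3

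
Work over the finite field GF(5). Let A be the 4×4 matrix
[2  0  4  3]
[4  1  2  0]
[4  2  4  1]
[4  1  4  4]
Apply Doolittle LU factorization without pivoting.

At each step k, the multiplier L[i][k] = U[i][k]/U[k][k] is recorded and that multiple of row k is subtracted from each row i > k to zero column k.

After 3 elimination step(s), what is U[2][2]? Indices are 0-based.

[col 0] pivot 2
  R1 -= 2*R0 → (0, 1, 4, 4)  (L[1][0] := 2)
  R2 -= 2*R0 → (0, 2, 1, 0)  (L[2][0] := 2)
  R3 -= 2*R0 → (0, 1, 1, 3)  (L[3][0] := 2)
[col 1] pivot 1
  R2 -= 2*R1 → (0, 0, 3, 2)  (L[2][1] := 2)
  R3 -= 1*R1 → (0, 0, 2, 4)  (L[3][1] := 1)
[col 2] pivot 3
  R3 -= 4*R2 → (0, 0, 0, 1)  (L[3][2] := 4)

U[2][2] = 3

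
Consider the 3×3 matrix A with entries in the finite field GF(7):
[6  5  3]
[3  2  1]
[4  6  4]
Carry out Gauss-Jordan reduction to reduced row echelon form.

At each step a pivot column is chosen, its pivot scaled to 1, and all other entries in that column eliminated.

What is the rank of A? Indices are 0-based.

rank = 3

step 1: normalize row 0 (÷6) = (1, 2, 4)
  row 1: subtract 3×row0 = (0, 3, 3)
  row 2: subtract 4×row0 = (0, 5, 2)
step 2: normalize row 1 (÷3) = (0, 1, 1)
  row 0: subtract 2×row1 = (1, 0, 2)
  row 2: subtract 5×row1 = (0, 0, 4)
step 3: normalize row 2 (÷4) = (0, 0, 1)
  row 0: subtract 2×row2 = (1, 0, 0)
  row 1: subtract 1×row2 = (0, 1, 0)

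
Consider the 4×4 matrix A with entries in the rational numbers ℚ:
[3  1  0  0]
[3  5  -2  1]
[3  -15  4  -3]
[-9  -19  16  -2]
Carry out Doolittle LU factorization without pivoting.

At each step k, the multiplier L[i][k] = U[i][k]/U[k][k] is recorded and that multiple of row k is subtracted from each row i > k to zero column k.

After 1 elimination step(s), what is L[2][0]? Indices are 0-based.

Step 1: pivot at (0,0) is 3.
  row1 ← row1 − (1)·row0  ⇒  L[1][0]=1, U row1=(0, 4, -2, 1)
  row2 ← row2 − (1)·row0  ⇒  L[2][0]=1, U row2=(0, -16, 4, -3)
  row3 ← row3 − (-3)·row0  ⇒  L[3][0]=-3, U row3=(0, -16, 16, -2)

L[2][0] = 1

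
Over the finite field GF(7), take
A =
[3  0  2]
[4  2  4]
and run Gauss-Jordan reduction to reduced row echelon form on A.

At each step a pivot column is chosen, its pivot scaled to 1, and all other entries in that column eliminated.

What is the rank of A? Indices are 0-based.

[1] R0 /= 3  ⇒  (1, 0, 3)
     R1 -= 4·R0  ⇒  (0, 2, 6)
[2] R1 /= 2  ⇒  (0, 1, 3)

rank = 2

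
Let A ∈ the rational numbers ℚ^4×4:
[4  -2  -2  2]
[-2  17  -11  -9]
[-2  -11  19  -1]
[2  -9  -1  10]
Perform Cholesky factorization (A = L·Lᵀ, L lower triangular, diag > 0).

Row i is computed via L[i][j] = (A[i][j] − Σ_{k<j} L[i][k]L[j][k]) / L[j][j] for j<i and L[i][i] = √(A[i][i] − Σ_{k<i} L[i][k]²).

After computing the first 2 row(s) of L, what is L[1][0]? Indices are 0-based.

Step 1: L[0][0] = √(4) = 2.
  L[1][0] = (-2) / L[0][0] = -1.
Step 2: L[1][1] = √(16) = 4.

L[1][0] = -1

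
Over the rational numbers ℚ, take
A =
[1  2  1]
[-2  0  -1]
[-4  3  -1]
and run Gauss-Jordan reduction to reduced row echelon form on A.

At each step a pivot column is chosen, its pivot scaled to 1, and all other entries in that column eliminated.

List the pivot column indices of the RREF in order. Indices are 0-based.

step 1: normalize row 0 (÷1) = (1, 2, 1)
  row 1: subtract -2×row0 = (0, 4, 1)
  row 2: subtract -4×row0 = (0, 11, 3)
step 2: normalize row 1 (÷4) = (0, 1, 1/4)
  row 0: subtract 2×row1 = (1, 0, 1/2)
  row 2: subtract 11×row1 = (0, 0, 1/4)
step 3: normalize row 2 (÷1/4) = (0, 0, 1)
  row 0: subtract 1/2×row2 = (1, 0, 0)
  row 1: subtract 1/4×row2 = (0, 1, 0)

pivot columns: 0, 1, 2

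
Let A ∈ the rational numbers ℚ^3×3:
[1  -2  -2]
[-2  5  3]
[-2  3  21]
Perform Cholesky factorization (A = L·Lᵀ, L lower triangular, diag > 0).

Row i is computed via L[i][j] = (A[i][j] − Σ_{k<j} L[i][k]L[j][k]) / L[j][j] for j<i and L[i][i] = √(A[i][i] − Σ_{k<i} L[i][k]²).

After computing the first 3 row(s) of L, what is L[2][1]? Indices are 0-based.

Step 1: L[0][0] = √(1) = 1.
  L[1][0] = (-2) / L[0][0] = -2.
Step 2: L[1][1] = √(1) = 1.
  L[2][0] = (-2) / L[0][0] = -2.
  L[2][1] = (-1) / L[1][1] = -1.
Step 3: L[2][2] = √(16) = 4.

L[2][1] = -1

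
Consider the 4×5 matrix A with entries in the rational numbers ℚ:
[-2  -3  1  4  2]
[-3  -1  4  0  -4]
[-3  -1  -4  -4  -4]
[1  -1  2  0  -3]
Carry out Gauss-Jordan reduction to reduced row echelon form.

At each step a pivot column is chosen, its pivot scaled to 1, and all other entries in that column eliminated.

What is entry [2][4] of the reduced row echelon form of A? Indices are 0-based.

M[2][4] = -49/62

step 1: normalize row 0 (÷-2) = (1, 3/2, -1/2, -2, -1)
  row 1: subtract -3×row0 = (0, 7/2, 5/2, -6, -7)
  row 2: subtract -3×row0 = (0, 7/2, -11/2, -10, -7)
  row 3: subtract 1×row0 = (0, -5/2, 5/2, 2, -2)
step 2: normalize row 1 (÷7/2) = (0, 1, 5/7, -12/7, -2)
  row 0: subtract 3/2×row1 = (1, 0, -11/7, 4/7, 2)
  row 2: subtract 7/2×row1 = (0, 0, -8, -4, 0)
  row 3: subtract -5/2×row1 = (0, 0, 30/7, -16/7, -7)
step 3: normalize row 2 (÷-8) = (0, 0, 1, 1/2, 0)
  row 0: subtract -11/7×row2 = (1, 0, 0, 19/14, 2)
  row 1: subtract 5/7×row2 = (0, 1, 0, -29/14, -2)
  row 3: subtract 30/7×row2 = (0, 0, 0, -31/7, -7)
step 4: normalize row 3 (÷-31/7) = (0, 0, 0, 1, 49/31)
  row 0: subtract 19/14×row3 = (1, 0, 0, 0, -9/62)
  row 1: subtract -29/14×row3 = (0, 1, 0, 0, 79/62)
  row 2: subtract 1/2×row3 = (0, 0, 1, 0, -49/62)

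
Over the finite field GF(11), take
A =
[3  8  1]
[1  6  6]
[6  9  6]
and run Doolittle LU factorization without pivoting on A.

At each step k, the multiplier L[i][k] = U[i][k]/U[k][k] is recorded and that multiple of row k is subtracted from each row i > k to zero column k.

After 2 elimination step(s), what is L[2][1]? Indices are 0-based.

L[2][1] = 10

k=0: U[0][0]=3
  eliminate (1,0): mult=4, new row 1: (0, 7, 2); set L[1][0]=4
  eliminate (2,0): mult=2, new row 2: (0, 4, 4); set L[2][0]=2
k=1: U[1][1]=7
  eliminate (2,1): mult=10, new row 2: (0, 0, 6); set L[2][1]=10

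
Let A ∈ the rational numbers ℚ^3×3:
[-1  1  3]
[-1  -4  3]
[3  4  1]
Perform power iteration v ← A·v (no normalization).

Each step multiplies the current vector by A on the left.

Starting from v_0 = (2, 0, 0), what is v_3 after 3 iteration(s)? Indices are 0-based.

v_3 = (-14, -154, 158)

v_0 = (2, 0, 0).
v_1 = A·v_0 = (-2, -2, 6).
v_2 = A·v_1 = (18, 28, -8).
v_3 = A·v_2 = (-14, -154, 158).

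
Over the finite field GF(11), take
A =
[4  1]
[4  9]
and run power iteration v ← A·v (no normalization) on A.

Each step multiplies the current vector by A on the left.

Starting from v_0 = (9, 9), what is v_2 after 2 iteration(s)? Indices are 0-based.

v_0 = (9, 9).
v_1 = A·v_0 = (1, 7).
v_2 = A·v_1 = (0, 1).

v_2 = (0, 1)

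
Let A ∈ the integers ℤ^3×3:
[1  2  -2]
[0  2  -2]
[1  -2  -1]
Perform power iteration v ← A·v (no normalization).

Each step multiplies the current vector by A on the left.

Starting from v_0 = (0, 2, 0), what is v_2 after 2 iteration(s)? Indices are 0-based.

v_0 = (0, 2, 0).
v_1 = A·v_0 = (4, 4, -4).
v_2 = A·v_1 = (20, 16, 0).

v_2 = (20, 16, 0)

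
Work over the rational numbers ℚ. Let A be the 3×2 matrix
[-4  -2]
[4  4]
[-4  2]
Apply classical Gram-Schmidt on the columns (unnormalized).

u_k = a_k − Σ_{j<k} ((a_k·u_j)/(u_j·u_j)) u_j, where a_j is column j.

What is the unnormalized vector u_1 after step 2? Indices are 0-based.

u_1 = (-2/3, 8/3, 10/3)

Step 1: u_0 = a_0 = (-4, 4, -4).
Step 2: u_1 = a_1 − (1/3)·u_0 = (-2/3, 8/3, 10/3).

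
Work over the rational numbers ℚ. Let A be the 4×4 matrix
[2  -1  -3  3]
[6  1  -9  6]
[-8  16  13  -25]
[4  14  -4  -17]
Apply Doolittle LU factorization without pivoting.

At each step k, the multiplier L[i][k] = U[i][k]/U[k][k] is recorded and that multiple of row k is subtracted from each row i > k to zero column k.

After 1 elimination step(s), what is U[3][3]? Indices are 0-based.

U[3][3] = -23

Step 1: pivot at (0,0) is 2.
  row1 ← row1 − (3)·row0  ⇒  L[1][0]=3, U row1=(0, 4, 0, -3)
  row2 ← row2 − (-4)·row0  ⇒  L[2][0]=-4, U row2=(0, 12, 1, -13)
  row3 ← row3 − (2)·row0  ⇒  L[3][0]=2, U row3=(0, 16, 2, -23)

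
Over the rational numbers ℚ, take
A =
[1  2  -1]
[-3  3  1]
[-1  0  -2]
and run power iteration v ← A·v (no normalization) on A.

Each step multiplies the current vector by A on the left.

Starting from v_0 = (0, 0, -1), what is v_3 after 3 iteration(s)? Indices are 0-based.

v_0 = (0, 0, -1).
v_1 = A·v_0 = (1, -1, 2).
v_2 = A·v_1 = (-3, -4, -5).
v_3 = A·v_2 = (-6, -8, 13).

v_3 = (-6, -8, 13)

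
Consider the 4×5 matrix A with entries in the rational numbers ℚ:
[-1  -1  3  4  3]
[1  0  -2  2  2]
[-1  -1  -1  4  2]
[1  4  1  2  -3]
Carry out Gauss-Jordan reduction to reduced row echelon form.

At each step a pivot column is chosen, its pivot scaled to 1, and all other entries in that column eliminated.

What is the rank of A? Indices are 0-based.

step 1: normalize row 0 (÷-1) = (1, 1, -3, -4, -3)
  row 1: subtract 1×row0 = (0, -1, 1, 6, 5)
  row 2: subtract -1×row0 = (0, 0, -4, 0, -1)
  row 3: subtract 1×row0 = (0, 3, 4, 6, 0)
step 2: normalize row 1 (÷-1) = (0, 1, -1, -6, -5)
  row 0: subtract 1×row1 = (1, 0, -2, 2, 2)
  row 3: subtract 3×row1 = (0, 0, 7, 24, 15)
step 3: normalize row 2 (÷-4) = (0, 0, 1, 0, 1/4)
  row 0: subtract -2×row2 = (1, 0, 0, 2, 5/2)
  row 1: subtract -1×row2 = (0, 1, 0, -6, -19/4)
  row 3: subtract 7×row2 = (0, 0, 0, 24, 53/4)
step 4: normalize row 3 (÷24) = (0, 0, 0, 1, 53/96)
  row 0: subtract 2×row3 = (1, 0, 0, 0, 67/48)
  row 1: subtract -6×row3 = (0, 1, 0, 0, -23/16)

rank = 4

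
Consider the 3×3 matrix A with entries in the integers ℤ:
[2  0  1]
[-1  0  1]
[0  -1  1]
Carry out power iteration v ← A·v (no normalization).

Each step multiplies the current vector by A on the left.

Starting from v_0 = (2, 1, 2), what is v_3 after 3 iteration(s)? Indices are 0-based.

v_0 = (2, 1, 2).
v_1 = A·v_0 = (6, 0, 1).
v_2 = A·v_1 = (13, -5, 1).
v_3 = A·v_2 = (27, -12, 6).

v_3 = (27, -12, 6)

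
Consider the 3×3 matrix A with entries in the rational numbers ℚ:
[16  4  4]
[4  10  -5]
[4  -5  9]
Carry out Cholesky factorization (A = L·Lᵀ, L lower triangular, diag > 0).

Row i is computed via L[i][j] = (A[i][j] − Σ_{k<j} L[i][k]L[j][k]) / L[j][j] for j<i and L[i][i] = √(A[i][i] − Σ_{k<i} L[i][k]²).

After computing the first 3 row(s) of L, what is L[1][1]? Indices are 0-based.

L[1][1] = 3

Step 1: L[0][0] = √(16) = 4.
  L[1][0] = (4) / L[0][0] = 1.
Step 2: L[1][1] = √(9) = 3.
  L[2][0] = (4) / L[0][0] = 1.
  L[2][1] = (-6) / L[1][1] = -2.
Step 3: L[2][2] = √(4) = 2.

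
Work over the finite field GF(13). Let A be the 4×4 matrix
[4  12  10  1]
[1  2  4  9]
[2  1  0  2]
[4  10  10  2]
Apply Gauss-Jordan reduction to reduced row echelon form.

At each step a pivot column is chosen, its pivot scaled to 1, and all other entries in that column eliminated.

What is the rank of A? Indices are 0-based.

step 1: normalize row 0 (÷4) = (1, 3, 9, 10)
  row 1: subtract 1×row0 = (0, 12, 8, 12)
  row 2: subtract 2×row0 = (0, 8, 8, 8)
  row 3: subtract 4×row0 = (0, 11, 0, 1)
step 2: normalize row 1 (÷12) = (0, 1, 5, 1)
  row 0: subtract 3×row1 = (1, 0, 7, 7)
  row 2: subtract 8×row1 = (0, 0, 7, 0)
  row 3: subtract 11×row1 = (0, 0, 10, 3)
step 3: normalize row 2 (÷7) = (0, 0, 1, 0)
  row 0: subtract 7×row2 = (1, 0, 0, 7)
  row 1: subtract 5×row2 = (0, 1, 0, 1)
  row 3: subtract 10×row2 = (0, 0, 0, 3)
step 4: normalize row 3 (÷3) = (0, 0, 0, 1)
  row 0: subtract 7×row3 = (1, 0, 0, 0)
  row 1: subtract 1×row3 = (0, 1, 0, 0)

rank = 4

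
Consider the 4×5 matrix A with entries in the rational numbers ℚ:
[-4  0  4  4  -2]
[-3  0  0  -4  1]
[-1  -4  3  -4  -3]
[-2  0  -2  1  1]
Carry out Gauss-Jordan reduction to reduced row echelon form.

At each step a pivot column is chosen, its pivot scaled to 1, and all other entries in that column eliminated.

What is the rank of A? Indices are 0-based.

rank = 4

[1] R0 /= -4  ⇒  (1, 0, -1, -1, 1/2)
     R1 -= -3·R0  ⇒  (0, 0, -3, -7, 5/2)
     R2 -= -1·R0  ⇒  (0, -4, 2, -5, -5/2)
     R3 -= -2·R0  ⇒  (0, 0, -4, -1, 2)
[2] R1 <-> R2
[2] R1 /= -4  ⇒  (0, 1, -1/2, 5/4, 5/8)
[3] R2 /= -3  ⇒  (0, 0, 1, 7/3, -5/6)
     R0 -= -1·R2  ⇒  (1, 0, 0, 4/3, -1/3)
     R1 -= -1/2·R2  ⇒  (0, 1, 0, 29/12, 5/24)
     R3 -= -4·R2  ⇒  (0, 0, 0, 25/3, -4/3)
[4] R3 /= 25/3  ⇒  (0, 0, 0, 1, -4/25)
     R0 -= 4/3·R3  ⇒  (1, 0, 0, 0, -3/25)
     R1 -= 29/12·R3  ⇒  (0, 1, 0, 0, 119/200)
     R2 -= 7/3·R3  ⇒  (0, 0, 1, 0, -23/50)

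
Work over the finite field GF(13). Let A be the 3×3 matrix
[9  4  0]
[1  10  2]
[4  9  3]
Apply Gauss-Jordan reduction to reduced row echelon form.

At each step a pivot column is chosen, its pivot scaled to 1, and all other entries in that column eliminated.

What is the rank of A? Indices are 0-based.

rank = 3

[1] R0 /= 9  ⇒  (1, 12, 0)
     R1 -= 1·R0  ⇒  (0, 11, 2)
     R2 -= 4·R0  ⇒  (0, 0, 3)
[2] R1 /= 11  ⇒  (0, 1, 12)
     R0 -= 12·R1  ⇒  (1, 0, 12)
[3] R2 /= 3  ⇒  (0, 0, 1)
     R0 -= 12·R2  ⇒  (1, 0, 0)
     R1 -= 12·R2  ⇒  (0, 1, 0)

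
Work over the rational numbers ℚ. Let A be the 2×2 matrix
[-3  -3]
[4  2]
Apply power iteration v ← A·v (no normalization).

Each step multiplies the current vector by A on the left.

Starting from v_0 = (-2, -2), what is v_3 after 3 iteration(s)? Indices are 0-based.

v_0 = (-2, -2).
v_1 = A·v_0 = (12, -12).
v_2 = A·v_1 = (0, 24).
v_3 = A·v_2 = (-72, 48).

v_3 = (-72, 48)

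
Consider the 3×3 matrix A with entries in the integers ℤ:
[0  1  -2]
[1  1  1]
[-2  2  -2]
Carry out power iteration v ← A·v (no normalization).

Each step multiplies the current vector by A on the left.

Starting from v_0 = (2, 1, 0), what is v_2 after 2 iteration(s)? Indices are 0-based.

v_0 = (2, 1, 0).
v_1 = A·v_0 = (1, 3, -2).
v_2 = A·v_1 = (7, 2, 8).

v_2 = (7, 2, 8)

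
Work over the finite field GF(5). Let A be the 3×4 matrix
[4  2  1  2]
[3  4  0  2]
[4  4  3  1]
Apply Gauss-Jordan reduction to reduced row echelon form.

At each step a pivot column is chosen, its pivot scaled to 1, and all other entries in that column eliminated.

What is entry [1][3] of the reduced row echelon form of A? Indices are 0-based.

[1] R0 /= 4  ⇒  (1, 3, 4, 3)
     R1 -= 3·R0  ⇒  (0, 0, 3, 3)
     R2 -= 4·R0  ⇒  (0, 2, 2, 4)
[2] R1 <-> R2
[2] R1 /= 2  ⇒  (0, 1, 1, 2)
     R0 -= 3·R1  ⇒  (1, 0, 1, 2)
[3] R2 /= 3  ⇒  (0, 0, 1, 1)
     R0 -= 1·R2  ⇒  (1, 0, 0, 1)
     R1 -= 1·R2  ⇒  (0, 1, 0, 1)

M[1][3] = 1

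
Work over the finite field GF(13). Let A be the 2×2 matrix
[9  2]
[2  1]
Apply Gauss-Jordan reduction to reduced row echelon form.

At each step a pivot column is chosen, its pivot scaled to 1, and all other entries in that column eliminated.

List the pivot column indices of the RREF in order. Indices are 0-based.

[1] R0 /= 9  ⇒  (1, 6)
     R1 -= 2·R0  ⇒  (0, 2)
[2] R1 /= 2  ⇒  (0, 1)
     R0 -= 6·R1  ⇒  (1, 0)

pivot columns: 0, 1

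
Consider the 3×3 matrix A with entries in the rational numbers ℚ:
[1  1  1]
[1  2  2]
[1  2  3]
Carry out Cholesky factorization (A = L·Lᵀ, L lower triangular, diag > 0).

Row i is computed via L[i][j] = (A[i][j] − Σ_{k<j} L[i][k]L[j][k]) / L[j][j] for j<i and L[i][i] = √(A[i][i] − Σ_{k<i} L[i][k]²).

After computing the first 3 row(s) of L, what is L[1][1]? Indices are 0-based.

L[1][1] = 1

Step 1: L[0][0] = √(1) = 1.
  L[1][0] = (1) / L[0][0] = 1.
Step 2: L[1][1] = √(1) = 1.
  L[2][0] = (1) / L[0][0] = 1.
  L[2][1] = (1) / L[1][1] = 1.
Step 3: L[2][2] = √(1) = 1.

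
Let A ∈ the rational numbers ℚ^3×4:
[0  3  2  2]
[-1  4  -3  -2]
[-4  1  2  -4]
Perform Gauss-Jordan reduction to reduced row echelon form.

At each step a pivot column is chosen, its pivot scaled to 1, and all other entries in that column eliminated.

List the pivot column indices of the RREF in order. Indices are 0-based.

pivot columns: 0, 1, 2

[1] R0 <-> R1
[1] R0 /= -1  ⇒  (1, -4, 3, 2)
     R2 -= -4·R0  ⇒  (0, -15, 14, 4)
[2] R1 /= 3  ⇒  (0, 1, 2/3, 2/3)
     R0 -= -4·R1  ⇒  (1, 0, 17/3, 14/3)
     R2 -= -15·R1  ⇒  (0, 0, 24, 14)
[3] R2 /= 24  ⇒  (0, 0, 1, 7/12)
     R0 -= 17/3·R2  ⇒  (1, 0, 0, 49/36)
     R1 -= 2/3·R2  ⇒  (0, 1, 0, 5/18)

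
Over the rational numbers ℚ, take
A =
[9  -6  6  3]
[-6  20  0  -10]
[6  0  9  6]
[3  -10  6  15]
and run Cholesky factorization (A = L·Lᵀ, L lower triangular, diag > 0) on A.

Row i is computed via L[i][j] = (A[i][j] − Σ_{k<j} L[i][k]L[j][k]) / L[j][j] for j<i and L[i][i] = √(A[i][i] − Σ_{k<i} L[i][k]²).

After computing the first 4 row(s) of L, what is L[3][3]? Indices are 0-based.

L[3][3] = 1

Step 1: L[0][0] = √(9) = 3.
  L[1][0] = (-6) / L[0][0] = -2.
Step 2: L[1][1] = √(16) = 4.
  L[2][0] = (6) / L[0][0] = 2.
  L[2][1] = (4) / L[1][1] = 1.
Step 3: L[2][2] = √(4) = 2.
  L[3][0] = (3) / L[0][0] = 1.
  L[3][1] = (-8) / L[1][1] = -2.
  L[3][2] = (6) / L[2][2] = 3.
Step 4: L[3][3] = √(1) = 1.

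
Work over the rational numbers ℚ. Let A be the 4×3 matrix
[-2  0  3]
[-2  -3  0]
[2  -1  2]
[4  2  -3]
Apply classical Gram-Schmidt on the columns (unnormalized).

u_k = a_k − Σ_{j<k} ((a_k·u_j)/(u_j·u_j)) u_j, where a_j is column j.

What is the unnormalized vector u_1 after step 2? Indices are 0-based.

Step 1: u_0 = a_0 = (-2, -2, 2, 4).
Step 2: u_1 = a_1 − (3/7)·u_0 = (6/7, -15/7, -13/7, 2/7).

u_1 = (6/7, -15/7, -13/7, 2/7)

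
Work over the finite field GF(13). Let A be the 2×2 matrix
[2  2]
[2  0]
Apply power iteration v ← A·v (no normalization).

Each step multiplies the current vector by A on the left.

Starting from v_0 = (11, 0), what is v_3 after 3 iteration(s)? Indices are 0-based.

v_0 = (11, 0).
v_1 = A·v_0 = (9, 9).
v_2 = A·v_1 = (10, 5).
v_3 = A·v_2 = (4, 7).

v_3 = (4, 7)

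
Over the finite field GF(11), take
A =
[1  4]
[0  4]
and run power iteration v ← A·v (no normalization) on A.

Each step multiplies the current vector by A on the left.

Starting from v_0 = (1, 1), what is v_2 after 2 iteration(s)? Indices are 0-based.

v_2 = (10, 5)

v_0 = (1, 1).
v_1 = A·v_0 = (5, 4).
v_2 = A·v_1 = (10, 5).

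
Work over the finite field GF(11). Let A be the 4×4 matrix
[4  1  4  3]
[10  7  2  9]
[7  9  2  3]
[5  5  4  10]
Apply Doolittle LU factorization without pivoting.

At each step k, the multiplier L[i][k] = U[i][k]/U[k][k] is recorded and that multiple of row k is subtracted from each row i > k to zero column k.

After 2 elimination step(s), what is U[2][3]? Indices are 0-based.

k=0: U[0][0]=4
  eliminate (1,0): mult=8, new row 1: (0, 10, 3, 7); set L[1][0]=8
  eliminate (2,0): mult=10, new row 2: (0, 10, 6, 6); set L[2][0]=10
  eliminate (3,0): mult=4, new row 3: (0, 1, 10, 9); set L[3][0]=4
k=1: U[1][1]=10
  eliminate (2,1): mult=1, new row 2: (0, 0, 3, 10); set L[2][1]=1
  eliminate (3,1): mult=10, new row 3: (0, 0, 2, 5); set L[3][1]=10

U[2][3] = 10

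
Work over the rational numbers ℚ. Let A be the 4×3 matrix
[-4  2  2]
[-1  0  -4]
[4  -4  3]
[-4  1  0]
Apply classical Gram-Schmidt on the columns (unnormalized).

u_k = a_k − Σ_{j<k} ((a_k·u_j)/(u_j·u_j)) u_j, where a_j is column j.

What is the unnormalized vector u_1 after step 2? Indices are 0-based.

Step 1: u_0 = a_0 = (-4, -1, 4, -4).
Step 2: u_1 = a_1 − (-4/7)·u_0 = (-2/7, -4/7, -12/7, -9/7).

u_1 = (-2/7, -4/7, -12/7, -9/7)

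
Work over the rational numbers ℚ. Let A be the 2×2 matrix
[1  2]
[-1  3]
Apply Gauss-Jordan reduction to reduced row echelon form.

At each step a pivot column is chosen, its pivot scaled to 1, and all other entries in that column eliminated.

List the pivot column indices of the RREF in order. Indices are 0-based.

pivot columns: 0, 1

step 1: normalize row 0 (÷1) = (1, 2)
  row 1: subtract -1×row0 = (0, 5)
step 2: normalize row 1 (÷5) = (0, 1)
  row 0: subtract 2×row1 = (1, 0)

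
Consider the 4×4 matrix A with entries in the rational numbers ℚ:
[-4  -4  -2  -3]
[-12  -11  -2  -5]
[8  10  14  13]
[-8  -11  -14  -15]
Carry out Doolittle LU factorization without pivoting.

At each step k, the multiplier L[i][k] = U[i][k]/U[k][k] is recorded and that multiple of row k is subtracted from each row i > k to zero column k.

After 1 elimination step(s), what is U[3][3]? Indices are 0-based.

U[3][3] = -9

k=0: U[0][0]=-4
  eliminate (1,0): mult=3, new row 1: (0, 1, 4, 4); set L[1][0]=3
  eliminate (2,0): mult=-2, new row 2: (0, 2, 10, 7); set L[2][0]=-2
  eliminate (3,0): mult=2, new row 3: (0, -3, -10, -9); set L[3][0]=2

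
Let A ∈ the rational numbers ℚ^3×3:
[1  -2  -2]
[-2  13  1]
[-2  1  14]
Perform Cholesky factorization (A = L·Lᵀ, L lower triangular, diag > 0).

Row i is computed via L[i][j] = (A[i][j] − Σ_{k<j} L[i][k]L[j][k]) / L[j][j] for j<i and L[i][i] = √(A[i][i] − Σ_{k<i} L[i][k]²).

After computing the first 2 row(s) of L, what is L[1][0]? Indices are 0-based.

Step 1: L[0][0] = √(1) = 1.
  L[1][0] = (-2) / L[0][0] = -2.
Step 2: L[1][1] = √(9) = 3.

L[1][0] = -2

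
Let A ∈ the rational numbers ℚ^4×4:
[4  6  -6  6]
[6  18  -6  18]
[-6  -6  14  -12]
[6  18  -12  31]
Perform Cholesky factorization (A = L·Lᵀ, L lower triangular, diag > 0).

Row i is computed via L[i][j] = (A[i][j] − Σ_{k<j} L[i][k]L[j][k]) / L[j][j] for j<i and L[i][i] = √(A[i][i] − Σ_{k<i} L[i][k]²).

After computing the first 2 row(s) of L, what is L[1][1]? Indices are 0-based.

L[1][1] = 3

Step 1: L[0][0] = √(4) = 2.
  L[1][0] = (6) / L[0][0] = 3.
Step 2: L[1][1] = √(9) = 3.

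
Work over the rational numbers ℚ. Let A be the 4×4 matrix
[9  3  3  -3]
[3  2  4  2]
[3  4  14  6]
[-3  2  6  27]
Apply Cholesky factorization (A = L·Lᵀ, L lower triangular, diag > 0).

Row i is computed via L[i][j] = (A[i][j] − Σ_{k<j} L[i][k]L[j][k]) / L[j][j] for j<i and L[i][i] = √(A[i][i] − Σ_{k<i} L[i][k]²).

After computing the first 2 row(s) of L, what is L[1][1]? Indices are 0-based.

Step 1: L[0][0] = √(9) = 3.
  L[1][0] = (3) / L[0][0] = 1.
Step 2: L[1][1] = √(1) = 1.

L[1][1] = 1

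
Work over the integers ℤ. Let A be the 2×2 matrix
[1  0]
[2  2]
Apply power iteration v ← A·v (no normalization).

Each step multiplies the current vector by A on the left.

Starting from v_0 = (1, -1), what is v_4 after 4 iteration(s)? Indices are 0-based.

v_0 = (1, -1).
v_1 = A·v_0 = (1, 0).
v_2 = A·v_1 = (1, 2).
v_3 = A·v_2 = (1, 6).
v_4 = A·v_3 = (1, 14).

v_4 = (1, 14)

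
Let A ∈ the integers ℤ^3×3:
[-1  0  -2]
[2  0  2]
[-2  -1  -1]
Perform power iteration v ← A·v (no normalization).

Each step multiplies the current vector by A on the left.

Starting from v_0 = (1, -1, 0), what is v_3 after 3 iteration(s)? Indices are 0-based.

v_3 = (-5, 8, -3)

v_0 = (1, -1, 0).
v_1 = A·v_0 = (-1, 2, -1).
v_2 = A·v_1 = (3, -4, 1).
v_3 = A·v_2 = (-5, 8, -3).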